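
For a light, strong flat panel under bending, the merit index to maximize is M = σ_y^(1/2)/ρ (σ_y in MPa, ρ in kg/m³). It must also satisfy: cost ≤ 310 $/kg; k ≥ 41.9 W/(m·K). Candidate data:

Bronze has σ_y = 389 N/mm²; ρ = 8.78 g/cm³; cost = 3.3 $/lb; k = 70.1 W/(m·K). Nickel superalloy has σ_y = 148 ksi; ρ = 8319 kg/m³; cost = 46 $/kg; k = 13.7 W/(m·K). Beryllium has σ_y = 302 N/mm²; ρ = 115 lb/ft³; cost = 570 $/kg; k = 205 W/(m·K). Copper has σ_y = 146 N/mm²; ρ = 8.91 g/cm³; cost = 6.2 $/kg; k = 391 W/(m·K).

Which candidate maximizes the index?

Screen on constraints: cost ≤ 310 $/kg; k ≥ 41.9 W/(m·K). Survivors: bronze, copper.
Convert each candidate to consistent units, then evaluate M:
  bronze: σ_y = 389.0 MPa, ρ = 8780 kg/m³
  copper: σ_y = 146.0 MPa, ρ = 8910 kg/m³
  bronze: M = 2.25×10⁻³
  copper: M = 1.36×10⁻³
Bronze ranks first.

bronze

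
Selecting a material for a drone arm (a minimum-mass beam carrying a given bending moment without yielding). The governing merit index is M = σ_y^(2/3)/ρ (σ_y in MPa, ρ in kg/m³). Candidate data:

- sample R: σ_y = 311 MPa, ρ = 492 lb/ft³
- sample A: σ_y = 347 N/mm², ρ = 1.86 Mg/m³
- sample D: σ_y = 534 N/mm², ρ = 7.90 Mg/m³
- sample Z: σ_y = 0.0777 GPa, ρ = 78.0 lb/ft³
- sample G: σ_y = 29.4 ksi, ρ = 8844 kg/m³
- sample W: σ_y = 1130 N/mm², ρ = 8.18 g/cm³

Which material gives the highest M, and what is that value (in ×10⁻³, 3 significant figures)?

sample A, M = 26.5×10⁻³

Convert each candidate to consistent units, then evaluate M:
  sample R: σ_y = 311.0 MPa, ρ = 7881 kg/m³
  sample A: σ_y = 347.0 MPa, ρ = 1860 kg/m³
  sample D: σ_y = 534.0 MPa, ρ = 7900 kg/m³
  sample Z: σ_y = 77.70 MPa, ρ = 1249 kg/m³
  sample G: σ_y = 202.7 MPa, ρ = 8844 kg/m³
  sample W: σ_y = 1130 MPa, ρ = 8180 kg/m³
  sample A: M = 26.5×10⁻³
  sample Z: M = 14.6×10⁻³
  sample W: M = 13.3×10⁻³
  sample D: M = 8.33×10⁻³
  sample R: M = 5.82×10⁻³
  sample G: M = 3.90×10⁻³
Highest index: sample A.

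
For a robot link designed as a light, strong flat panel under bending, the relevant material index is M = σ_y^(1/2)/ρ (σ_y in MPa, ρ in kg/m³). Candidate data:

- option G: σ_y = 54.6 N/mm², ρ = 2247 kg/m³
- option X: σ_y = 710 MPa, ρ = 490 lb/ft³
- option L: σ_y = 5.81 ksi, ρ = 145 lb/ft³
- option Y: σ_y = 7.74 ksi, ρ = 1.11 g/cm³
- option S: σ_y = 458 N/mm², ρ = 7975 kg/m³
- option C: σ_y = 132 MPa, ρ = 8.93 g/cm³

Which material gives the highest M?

option Y

After converting to SI:
  option G: σ_y = 54.60 MPa, ρ = 2247 kg/m³
  option X: σ_y = 710.0 MPa, ρ = 7849 kg/m³
  option L: σ_y = 40.06 MPa, ρ = 2323 kg/m³
  option Y: σ_y = 53.37 MPa, ρ = 1110 kg/m³
  option S: σ_y = 458.0 MPa, ρ = 7975 kg/m³
  option C: σ_y = 132.0 MPa, ρ = 8930 kg/m³
  option Y: M = 6.58×10⁻³
  option X: M = 3.39×10⁻³
  option G: M = 3.29×10⁻³
  option L: M = 2.72×10⁻³
  option S: M = 2.68×10⁻³
  option C: M = 1.29×10⁻³
Option Y has the largest M.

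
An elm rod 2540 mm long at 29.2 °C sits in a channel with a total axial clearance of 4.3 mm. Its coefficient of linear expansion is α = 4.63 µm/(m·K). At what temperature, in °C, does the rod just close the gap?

395 °C

α·L₀·ΔT = 4.3 mm ⇒ ΔT = 4.3 / (4.63×10⁻⁶ × 2540.0) = 365.6 K.
T = 29.2 + 365.6 = 394.8 °C.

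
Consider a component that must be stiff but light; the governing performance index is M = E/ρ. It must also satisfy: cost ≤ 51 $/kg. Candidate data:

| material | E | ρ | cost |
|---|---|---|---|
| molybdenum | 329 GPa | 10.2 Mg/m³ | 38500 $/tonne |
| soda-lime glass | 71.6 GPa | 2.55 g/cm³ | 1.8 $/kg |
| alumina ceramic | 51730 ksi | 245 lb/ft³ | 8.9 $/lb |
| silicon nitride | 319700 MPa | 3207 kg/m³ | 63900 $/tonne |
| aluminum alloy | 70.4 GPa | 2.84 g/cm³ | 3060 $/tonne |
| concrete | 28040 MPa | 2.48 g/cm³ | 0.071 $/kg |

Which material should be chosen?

alumina ceramic

Screen on constraints: cost ≤ 51 $/kg. Survivors: molybdenum, soda-lime glass, alumina ceramic, aluminum alloy, concrete.
In SI units:
  molybdenum: E = 329.0 GPa, ρ = 10200 kg/m³
  soda-lime glass: E = 71.60 GPa, ρ = 2550 kg/m³
  alumina ceramic: E = 356.7 GPa, ρ = 3925 kg/m³
  aluminum alloy: E = 70.40 GPa, ρ = 2840 kg/m³
  concrete: E = 28.04 GPa, ρ = 2480 kg/m³
  alumina ceramic: M = 90.9 MN·m/kg
  molybdenum: M = 32.3 MN·m/kg
  soda-lime glass: M = 28.1 MN·m/kg
  aluminum alloy: M = 24.8 MN·m/kg
  concrete: M = 11.3 MN·m/kg
Highest index: alumina ceramic.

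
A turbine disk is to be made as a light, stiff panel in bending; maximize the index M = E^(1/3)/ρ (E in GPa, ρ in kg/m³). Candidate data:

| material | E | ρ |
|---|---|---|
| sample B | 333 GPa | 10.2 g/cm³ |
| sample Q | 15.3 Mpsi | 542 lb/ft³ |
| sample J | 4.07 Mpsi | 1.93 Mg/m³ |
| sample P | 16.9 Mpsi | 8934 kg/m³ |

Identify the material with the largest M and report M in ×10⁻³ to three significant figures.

In SI units:
  sample B: E = 333.0 GPa, ρ = 10200 kg/m³
  sample Q: E = 105.5 GPa, ρ = 8682 kg/m³
  sample J: E = 28.06 GPa, ρ = 1930 kg/m³
  sample P: E = 116.5 GPa, ρ = 8934 kg/m³
  sample J: M = 1.57×10⁻³
  sample B: M = 0.680×10⁻³
  sample P: M = 0.547×10⁻³
  sample Q: M = 0.544×10⁻³
Highest index: sample J.

sample J, M = 1.57×10⁻³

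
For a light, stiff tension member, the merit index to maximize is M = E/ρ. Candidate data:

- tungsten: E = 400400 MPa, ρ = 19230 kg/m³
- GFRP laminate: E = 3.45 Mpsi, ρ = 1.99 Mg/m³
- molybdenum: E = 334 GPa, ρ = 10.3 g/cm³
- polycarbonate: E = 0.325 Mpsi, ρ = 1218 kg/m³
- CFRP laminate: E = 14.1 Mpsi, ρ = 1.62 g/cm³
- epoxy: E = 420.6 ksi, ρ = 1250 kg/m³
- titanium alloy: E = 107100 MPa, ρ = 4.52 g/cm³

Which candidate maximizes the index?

After converting to SI:
  tungsten: E = 400.4 GPa, ρ = 19230 kg/m³
  GFRP laminate: E = 23.79 GPa, ρ = 1990 kg/m³
  molybdenum: E = 334.0 GPa, ρ = 10300 kg/m³
  polycarbonate: E = 2.241 GPa, ρ = 1218 kg/m³
  CFRP laminate: E = 97.22 GPa, ρ = 1620 kg/m³
  epoxy: E = 2.900 GPa, ρ = 1250 kg/m³
  titanium alloy: E = 107.1 GPa, ρ = 4520 kg/m³
  CFRP laminate: M = 60.0 MN·m/kg
  molybdenum: M = 32.4 MN·m/kg
  titanium alloy: M = 23.7 MN·m/kg
  tungsten: M = 20.8 MN·m/kg
  GFRP laminate: M = 12.0 MN·m/kg
  epoxy: M = 2.32 MN·m/kg
  polycarbonate: M = 1.84 MN·m/kg
CFRP laminate has the largest M.

CFRP laminate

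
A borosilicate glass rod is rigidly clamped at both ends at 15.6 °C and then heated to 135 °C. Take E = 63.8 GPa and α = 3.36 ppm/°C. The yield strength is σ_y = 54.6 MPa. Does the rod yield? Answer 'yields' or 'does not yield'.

does not yield

ΔT = 119.4 K. Constrained thermal stress σ = E·α·ΔT = 63.80×10³ MPa × 3.36×10⁻⁶ × 119.4 = 25.6 MPa (compressive).
Compare to σ_y = 54.6 MPa: σ < σ_y, so it does not yield.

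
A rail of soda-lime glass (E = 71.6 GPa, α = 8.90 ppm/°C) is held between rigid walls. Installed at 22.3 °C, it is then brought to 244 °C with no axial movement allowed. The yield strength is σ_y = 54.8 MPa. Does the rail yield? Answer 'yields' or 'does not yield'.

yields

ΔT = 221.7 K. Constrained thermal stress σ = E·α·ΔT = 71.60×10³ MPa × 8.90×10⁻⁶ × 221.7 = 141 MPa (compressive).
Compare to σ_y = 54.8 MPa: σ ≥ σ_y, so it yields.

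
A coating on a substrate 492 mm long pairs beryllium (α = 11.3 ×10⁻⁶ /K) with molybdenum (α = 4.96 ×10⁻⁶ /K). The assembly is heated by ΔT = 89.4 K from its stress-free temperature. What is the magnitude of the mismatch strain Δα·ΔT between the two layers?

5.67×10⁻⁴

Δα = |11.3 − 4.96|×10⁻⁶/K = 6.34×10⁻⁶/K.
Mismatch strain = Δα·ΔT = 6.34×10⁻⁶ × 89.4 = 5.67×10⁻⁴.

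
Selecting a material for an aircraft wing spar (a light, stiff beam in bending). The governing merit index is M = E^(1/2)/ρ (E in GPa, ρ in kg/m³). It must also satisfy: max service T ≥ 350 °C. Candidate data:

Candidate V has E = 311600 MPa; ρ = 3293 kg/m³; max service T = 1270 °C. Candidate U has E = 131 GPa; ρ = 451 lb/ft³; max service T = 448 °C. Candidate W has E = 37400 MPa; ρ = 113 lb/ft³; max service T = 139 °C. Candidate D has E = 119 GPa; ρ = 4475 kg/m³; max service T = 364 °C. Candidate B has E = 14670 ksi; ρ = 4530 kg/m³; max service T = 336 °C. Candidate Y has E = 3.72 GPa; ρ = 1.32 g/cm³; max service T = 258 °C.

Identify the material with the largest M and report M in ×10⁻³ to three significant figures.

Screen on constraints: max service T ≥ 350 °C. Survivors: candidate V, candidate U, candidate D.
After converting to SI:
  candidate V: E = 311.6 GPa, ρ = 3293 kg/m³
  candidate U: E = 131.0 GPa, ρ = 7224 kg/m³
  candidate D: E = 119.0 GPa, ρ = 4475 kg/m³
  candidate V: M = 5.36×10⁻³
  candidate D: M = 2.44×10⁻³
  candidate U: M = 1.58×10⁻³
Highest index: candidate V.

candidate V, M = 5.36×10⁻³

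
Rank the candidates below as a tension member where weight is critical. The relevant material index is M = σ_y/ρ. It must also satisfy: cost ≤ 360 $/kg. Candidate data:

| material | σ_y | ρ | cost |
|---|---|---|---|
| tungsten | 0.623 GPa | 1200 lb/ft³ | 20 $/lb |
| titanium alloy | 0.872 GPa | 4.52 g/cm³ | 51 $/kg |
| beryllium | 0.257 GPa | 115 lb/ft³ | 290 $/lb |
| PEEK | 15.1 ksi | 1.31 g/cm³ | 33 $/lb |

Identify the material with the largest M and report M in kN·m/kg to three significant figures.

Screen on constraints: cost ≤ 360 $/kg. Survivors: tungsten, titanium alloy, PEEK.
Convert each candidate to consistent units, then evaluate M:
  tungsten: σ_y = 623.0 MPa, ρ = 19220 kg/m³
  titanium alloy: σ_y = 872.0 MPa, ρ = 4520 kg/m³
  PEEK: σ_y = 104.1 MPa, ρ = 1310 kg/m³
  titanium alloy: M = 193 kN·m/kg
  PEEK: M = 79.5 kN·m/kg
  tungsten: M = 32.4 kN·m/kg
Highest index: titanium alloy.

titanium alloy, M = 193 kN·m/kg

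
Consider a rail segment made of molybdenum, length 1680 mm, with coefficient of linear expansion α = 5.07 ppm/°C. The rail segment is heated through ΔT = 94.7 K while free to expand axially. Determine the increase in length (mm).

0.807 mm

ΔL = α·L₀·ΔT = 5.07×10⁻⁶ × 1680 mm × 94.70 K = 0.807 mm.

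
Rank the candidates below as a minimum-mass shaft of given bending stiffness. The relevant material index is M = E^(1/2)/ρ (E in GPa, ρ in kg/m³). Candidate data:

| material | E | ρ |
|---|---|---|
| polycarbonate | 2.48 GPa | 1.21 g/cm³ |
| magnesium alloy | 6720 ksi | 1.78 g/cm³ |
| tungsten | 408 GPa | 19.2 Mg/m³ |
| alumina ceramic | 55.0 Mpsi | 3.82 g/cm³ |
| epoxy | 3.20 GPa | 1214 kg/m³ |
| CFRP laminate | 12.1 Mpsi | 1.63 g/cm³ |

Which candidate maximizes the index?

Putting every candidate on a common basis:
  polycarbonate: E = 2.480 GPa, ρ = 1210 kg/m³
  magnesium alloy: E = 46.33 GPa, ρ = 1780 kg/m³
  tungsten: E = 408.0 GPa, ρ = 19200 kg/m³
  alumina ceramic: E = 379.2 GPa, ρ = 3820 kg/m³
  epoxy: E = 3.200 GPa, ρ = 1214 kg/m³
  CFRP laminate: E = 83.43 GPa, ρ = 1630 kg/m³
  CFRP laminate: M = 5.60×10⁻³
  alumina ceramic: M = 5.10×10⁻³
  magnesium alloy: M = 3.82×10⁻³
  epoxy: M = 1.47×10⁻³
  polycarbonate: M = 1.30×10⁻³
  tungsten: M = 1.05×10⁻³
Highest index: CFRP laminate.

CFRP laminate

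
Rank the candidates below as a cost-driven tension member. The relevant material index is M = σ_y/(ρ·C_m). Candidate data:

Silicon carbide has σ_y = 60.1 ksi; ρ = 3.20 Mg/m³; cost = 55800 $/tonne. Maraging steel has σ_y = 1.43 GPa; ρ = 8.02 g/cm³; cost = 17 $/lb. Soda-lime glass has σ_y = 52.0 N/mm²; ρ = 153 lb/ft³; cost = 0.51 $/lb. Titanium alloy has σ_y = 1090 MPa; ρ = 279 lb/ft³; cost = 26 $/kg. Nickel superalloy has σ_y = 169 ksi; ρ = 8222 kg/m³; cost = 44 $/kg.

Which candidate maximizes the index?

Putting every candidate on a common basis:
  silicon carbide: σ_y = 414.4 MPa, ρ = 3200 kg/m³, cost = 55.80 $/kg
  maraging steel: σ_y = 1430 MPa, ρ = 8020 kg/m³, cost = 37.48 $/kg
  soda-lime glass: σ_y = 52.00 MPa, ρ = 2451 kg/m³, cost = 1.124 $/kg
  titanium alloy: σ_y = 1090 MPa, ρ = 4469 kg/m³, cost = 26.00 $/kg
  nickel superalloy: σ_y = 1165 MPa, ρ = 8222 kg/m³, cost = 44.00 $/kg
  soda-lime glass: M = 18.9 kN·m per $
  titanium alloy: M = 9.38 kN·m per $
  maraging steel: M = 4.76 kN·m per $
  nickel superalloy: M = 3.22 kN·m per $
  silicon carbide: M = 2.32 kN·m per $
The maximum is for soda-lime glass.

soda-lime glass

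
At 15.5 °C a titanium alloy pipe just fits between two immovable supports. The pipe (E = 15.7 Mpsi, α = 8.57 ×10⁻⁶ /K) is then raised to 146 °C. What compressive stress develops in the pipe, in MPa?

E = 15.7 Mpsi = 108.2 GPa.
ΔT = 130.5 K. Constrained thermal stress σ = E·α·ΔT = 108.2×10³ MPa × 8.57×10⁻⁶ × 130.5 = 121 MPa (compressive).

121 MPa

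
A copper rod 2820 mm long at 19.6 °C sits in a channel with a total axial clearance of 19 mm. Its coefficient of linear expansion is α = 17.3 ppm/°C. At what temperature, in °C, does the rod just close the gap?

α·L₀·ΔT = 19.0 mm ⇒ ΔT = 19.0 / (17.3×10⁻⁶ × 2820.0) = 389.5 K.
T = 19.6 + 389.5 = 409.1 °C.

409 °C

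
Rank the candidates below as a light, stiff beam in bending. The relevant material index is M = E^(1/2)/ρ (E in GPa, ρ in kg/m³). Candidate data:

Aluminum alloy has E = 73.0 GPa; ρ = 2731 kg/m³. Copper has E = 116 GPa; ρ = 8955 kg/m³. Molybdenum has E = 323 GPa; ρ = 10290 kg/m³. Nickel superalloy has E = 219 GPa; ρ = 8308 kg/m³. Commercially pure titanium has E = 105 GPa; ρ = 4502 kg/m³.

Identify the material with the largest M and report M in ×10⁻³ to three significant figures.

aluminum alloy, M = 3.13×10⁻³

Computing M directly (units already consistent):
  aluminum alloy: M = 3.13×10⁻³
  commercially pure titanium: M = 2.28×10⁻³
  nickel superalloy: M = 1.78×10⁻³
  molybdenum: M = 1.75×10⁻³
  copper: M = 1.20×10⁻³
Highest index: aluminum alloy.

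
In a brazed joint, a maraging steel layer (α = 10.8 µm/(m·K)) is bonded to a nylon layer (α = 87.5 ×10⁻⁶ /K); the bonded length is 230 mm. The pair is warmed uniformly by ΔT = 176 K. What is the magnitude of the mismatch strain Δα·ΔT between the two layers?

Δα = |10.8 − 87.5|×10⁻⁶/K = 76.7×10⁻⁶/K.
Mismatch strain = Δα·ΔT = 76.7×10⁻⁶ × 176.0 = 0.0135.

0.0135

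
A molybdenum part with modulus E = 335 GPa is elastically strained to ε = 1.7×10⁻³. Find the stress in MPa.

σ = E·ε = 335000 MPa × 1.7×10⁻³ = 570 MPa.

570 MPa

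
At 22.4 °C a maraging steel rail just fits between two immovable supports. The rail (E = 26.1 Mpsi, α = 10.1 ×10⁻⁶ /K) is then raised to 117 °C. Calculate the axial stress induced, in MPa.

E = 26.1 Mpsi = 180.0 GPa.
ΔT = 94.60 K. Constrained thermal stress σ = E·α·ΔT = 180.0×10³ MPa × 10.1×10⁻⁶ × 94.60 = 172 MPa (compressive).

172 MPa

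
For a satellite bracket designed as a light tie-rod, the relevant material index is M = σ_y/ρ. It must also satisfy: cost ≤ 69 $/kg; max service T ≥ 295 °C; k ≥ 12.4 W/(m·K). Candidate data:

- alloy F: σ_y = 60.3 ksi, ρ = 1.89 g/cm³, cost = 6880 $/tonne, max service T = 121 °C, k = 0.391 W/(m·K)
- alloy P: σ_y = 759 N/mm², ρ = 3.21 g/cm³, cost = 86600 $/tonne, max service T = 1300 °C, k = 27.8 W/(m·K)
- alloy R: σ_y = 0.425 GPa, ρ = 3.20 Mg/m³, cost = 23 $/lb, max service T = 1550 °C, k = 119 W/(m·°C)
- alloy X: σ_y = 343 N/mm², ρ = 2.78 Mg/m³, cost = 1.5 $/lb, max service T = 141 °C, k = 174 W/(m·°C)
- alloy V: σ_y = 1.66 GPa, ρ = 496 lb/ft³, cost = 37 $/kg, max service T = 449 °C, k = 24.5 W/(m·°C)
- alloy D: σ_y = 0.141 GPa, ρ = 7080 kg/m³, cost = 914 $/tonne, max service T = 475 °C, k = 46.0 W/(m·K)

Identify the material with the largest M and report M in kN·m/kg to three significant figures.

alloy V, M = 209 kN·m/kg

Screen on constraints: cost ≤ 69 $/kg; max service T ≥ 295 °C; k ≥ 12.4 W/(m·K). Survivors: alloy R, alloy V, alloy D.
Convert each candidate to consistent units, then evaluate M:
  alloy R: σ_y = 425.0 MPa, ρ = 3200 kg/m³
  alloy V: σ_y = 1660 MPa, ρ = 7945 kg/m³
  alloy D: σ_y = 141.0 MPa, ρ = 7080 kg/m³
  alloy V: M = 209 kN·m/kg
  alloy R: M = 133 kN·m/kg
  alloy D: M = 19.9 kN·m/kg
The maximum is for alloy V.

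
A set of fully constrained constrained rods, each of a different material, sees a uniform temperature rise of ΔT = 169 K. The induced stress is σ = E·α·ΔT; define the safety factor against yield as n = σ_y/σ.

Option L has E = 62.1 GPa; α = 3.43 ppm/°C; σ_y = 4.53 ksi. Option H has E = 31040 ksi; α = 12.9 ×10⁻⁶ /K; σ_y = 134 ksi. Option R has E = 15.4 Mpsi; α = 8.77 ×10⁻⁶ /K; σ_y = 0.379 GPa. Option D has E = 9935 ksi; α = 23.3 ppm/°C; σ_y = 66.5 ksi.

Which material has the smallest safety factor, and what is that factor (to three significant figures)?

option L, n = 0.868

With everything in SI (GPa, ×10⁻⁶/K, MPa):
  option L: E = 62.10, α = 3.43, σ_y = 31.23 → σ = 36.0 MPa, n = 0.868
  option H: E = 214.0, α = 12.9, σ_y = 923.9 → σ = 467 MPa, n = 1.98
  option R: E = 106.2, α = 8.77, σ_y = 379.0 → σ = 157 MPa, n = 2.41
  option D: E = 68.50, α = 23.3, σ_y = 458.5 → σ = 270 MPa, n = 1.70
Smallest n: option L with n = 0.868.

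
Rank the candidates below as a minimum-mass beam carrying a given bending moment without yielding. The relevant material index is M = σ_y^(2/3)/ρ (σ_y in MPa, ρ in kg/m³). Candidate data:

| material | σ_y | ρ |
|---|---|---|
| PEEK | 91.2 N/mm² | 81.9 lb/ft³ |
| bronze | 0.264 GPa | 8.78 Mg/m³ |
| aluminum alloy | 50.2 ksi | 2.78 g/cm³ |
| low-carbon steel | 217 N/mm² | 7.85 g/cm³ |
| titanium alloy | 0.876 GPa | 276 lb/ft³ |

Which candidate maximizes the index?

titanium alloy

In SI units:
  PEEK: σ_y = 91.20 MPa, ρ = 1312 kg/m³
  bronze: σ_y = 264.0 MPa, ρ = 8780 kg/m³
  aluminum alloy: σ_y = 346.1 MPa, ρ = 2780 kg/m³
  low-carbon steel: σ_y = 217.0 MPa, ρ = 7850 kg/m³
  titanium alloy: σ_y = 876.0 MPa, ρ = 4421 kg/m³
  titanium alloy: M = 20.7×10⁻³
  aluminum alloy: M = 17.7×10⁻³
  PEEK: M = 15.4×10⁻³
  bronze: M = 4.69×10⁻³
  low-carbon steel: M = 4.60×10⁻³
The maximum is for titanium alloy.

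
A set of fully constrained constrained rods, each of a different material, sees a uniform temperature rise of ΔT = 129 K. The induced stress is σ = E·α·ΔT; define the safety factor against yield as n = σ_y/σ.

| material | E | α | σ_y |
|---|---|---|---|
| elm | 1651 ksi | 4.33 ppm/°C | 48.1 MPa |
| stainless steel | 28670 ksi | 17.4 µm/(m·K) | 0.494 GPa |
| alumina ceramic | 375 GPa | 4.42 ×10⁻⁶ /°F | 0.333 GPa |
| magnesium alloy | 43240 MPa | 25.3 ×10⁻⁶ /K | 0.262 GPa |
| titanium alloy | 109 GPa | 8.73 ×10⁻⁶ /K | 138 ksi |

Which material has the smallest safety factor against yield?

Converting E to GPa, α to ×10⁻⁶/K, σ_y to MPa, then σ and n for each:
  elm: E = 11.38, α = 4.33, σ_y = 48.10 → σ = 6.36 MPa, n = 7.56
  stainless steel: E = 197.7, α = 17.4, σ_y = 494.0 → σ = 444 MPa, n = 1.11
  alumina ceramic: E = 375.0, α = 7.96, σ_y = 333.0 → σ = 385 MPa, n = 0.865
  magnesium alloy: E = 43.24, α = 25.3, σ_y = 262.0 → σ = 141 MPa, n = 1.86
  titanium alloy: E = 109.0, α = 8.73, σ_y = 951.5 → σ = 123 MPa, n = 7.75
The minimum is alumina ceramic at n = 0.865.

alumina ceramic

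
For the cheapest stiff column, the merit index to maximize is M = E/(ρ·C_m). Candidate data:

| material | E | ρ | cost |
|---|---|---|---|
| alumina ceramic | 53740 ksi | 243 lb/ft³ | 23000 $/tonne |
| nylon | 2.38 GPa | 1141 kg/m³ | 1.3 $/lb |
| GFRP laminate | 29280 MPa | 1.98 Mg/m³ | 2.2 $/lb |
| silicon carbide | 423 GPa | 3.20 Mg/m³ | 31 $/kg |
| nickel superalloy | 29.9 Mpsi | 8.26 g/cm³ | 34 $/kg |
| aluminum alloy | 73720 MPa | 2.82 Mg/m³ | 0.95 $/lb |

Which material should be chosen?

Convert each candidate to consistent units, then evaluate M:
  alumina ceramic: E = 370.5 GPa, ρ = 3892 kg/m³, cost = 23.00 $/kg
  nylon: E = 2.380 GPa, ρ = 1141 kg/m³, cost = 2.866 $/kg
  GFRP laminate: E = 29.28 GPa, ρ = 1980 kg/m³, cost = 4.850 $/kg
  silicon carbide: E = 423.0 GPa, ρ = 3200 kg/m³, cost = 31.00 $/kg
  nickel superalloy: E = 206.2 GPa, ρ = 8260 kg/m³, cost = 34.00 $/kg
  aluminum alloy: E = 73.72 GPa, ρ = 2820 kg/m³, cost = 2.094 $/kg
  aluminum alloy: M = 12.5 MN·m per $
  silicon carbide: M = 4.26 MN·m per $
  alumina ceramic: M = 4.14 MN·m per $
  GFRP laminate: M = 3.05 MN·m per $
  nickel superalloy: M = 0.734 MN·m per $
  nylon: M = 0.728 MN·m per $
Aluminum alloy ranks first.

aluminum alloy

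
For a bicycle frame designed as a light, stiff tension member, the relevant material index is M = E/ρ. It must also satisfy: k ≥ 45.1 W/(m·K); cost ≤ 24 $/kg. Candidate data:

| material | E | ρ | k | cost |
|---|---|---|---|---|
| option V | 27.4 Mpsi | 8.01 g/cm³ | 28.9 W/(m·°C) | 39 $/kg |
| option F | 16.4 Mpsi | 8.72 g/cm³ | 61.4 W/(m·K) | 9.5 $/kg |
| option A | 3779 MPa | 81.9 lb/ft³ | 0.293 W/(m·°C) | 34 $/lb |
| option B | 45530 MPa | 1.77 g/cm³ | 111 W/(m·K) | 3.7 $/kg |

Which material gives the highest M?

option B

Screen on constraints: k ≥ 45.1 W/(m·K); cost ≤ 24 $/kg. Survivors: option F, option B.
In SI units:
  option F: E = 113.1 GPa, ρ = 8720 kg/m³
  option B: E = 45.53 GPa, ρ = 1770 kg/m³
  option B: M = 25.7 MN·m/kg
  option F: M = 13.0 MN·m/kg
The maximum is for option B.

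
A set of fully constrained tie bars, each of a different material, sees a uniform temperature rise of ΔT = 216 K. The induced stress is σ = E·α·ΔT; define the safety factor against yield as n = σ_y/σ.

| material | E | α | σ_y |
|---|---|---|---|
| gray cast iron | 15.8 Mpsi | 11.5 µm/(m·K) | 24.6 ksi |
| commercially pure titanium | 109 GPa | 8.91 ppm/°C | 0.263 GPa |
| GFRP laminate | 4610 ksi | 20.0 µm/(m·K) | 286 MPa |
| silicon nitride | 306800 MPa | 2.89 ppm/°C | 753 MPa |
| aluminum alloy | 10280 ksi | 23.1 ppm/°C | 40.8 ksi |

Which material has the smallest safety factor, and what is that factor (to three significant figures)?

Converting E to GPa, α to ×10⁻⁶/K, σ_y to MPa, then σ and n for each:
  gray cast iron: E = 108.9, α = 11.5, σ_y = 169.6 → σ = 271 MPa, n = 0.627
  commercially pure titanium: E = 109.0, α = 8.91, σ_y = 263.0 → σ = 210 MPa, n = 1.25
  GFRP laminate: E = 31.78, α = 20.0, σ_y = 286.0 → σ = 137 MPa, n = 2.08
  silicon nitride: E = 306.8, α = 2.89, σ_y = 753.0 → σ = 192 MPa, n = 3.93
  aluminum alloy: E = 70.88, α = 23.1, σ_y = 281.3 → σ = 354 MPa, n = 0.795
The minimum is gray cast iron at n = 0.627.

gray cast iron, n = 0.627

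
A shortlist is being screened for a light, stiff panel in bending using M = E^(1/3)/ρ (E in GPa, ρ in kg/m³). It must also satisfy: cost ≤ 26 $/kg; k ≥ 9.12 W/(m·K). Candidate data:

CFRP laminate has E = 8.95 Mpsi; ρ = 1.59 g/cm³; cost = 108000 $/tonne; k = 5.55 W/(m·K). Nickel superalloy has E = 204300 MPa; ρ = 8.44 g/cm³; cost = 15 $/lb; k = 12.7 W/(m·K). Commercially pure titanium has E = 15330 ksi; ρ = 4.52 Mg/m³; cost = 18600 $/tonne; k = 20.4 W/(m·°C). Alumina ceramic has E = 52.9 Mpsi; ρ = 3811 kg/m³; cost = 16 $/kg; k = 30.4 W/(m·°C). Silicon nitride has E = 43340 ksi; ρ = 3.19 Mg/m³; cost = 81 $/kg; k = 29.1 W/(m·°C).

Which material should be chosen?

Screen on constraints: cost ≤ 26 $/kg; k ≥ 9.12 W/(m·K). Survivors: commercially pure titanium, alumina ceramic.
Normalizing units and computing the index:
  commercially pure titanium: E = 105.7 GPa, ρ = 4520 kg/m³
  alumina ceramic: E = 364.7 GPa, ρ = 3811 kg/m³
  alumina ceramic: M = 1.87×10⁻³
  commercially pure titanium: M = 1.05×10⁻³
Alumina ceramic has the largest M.

alumina ceramic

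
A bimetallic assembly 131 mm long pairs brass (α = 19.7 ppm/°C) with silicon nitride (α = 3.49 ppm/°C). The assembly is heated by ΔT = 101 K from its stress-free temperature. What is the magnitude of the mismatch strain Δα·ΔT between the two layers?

Δα = |19.7 − 3.49|×10⁻⁶/K = 16.2×10⁻⁶/K.
Mismatch strain = Δα·ΔT = 16.2×10⁻⁶ × 101.0 = 1.64×10⁻³.

1.64×10⁻³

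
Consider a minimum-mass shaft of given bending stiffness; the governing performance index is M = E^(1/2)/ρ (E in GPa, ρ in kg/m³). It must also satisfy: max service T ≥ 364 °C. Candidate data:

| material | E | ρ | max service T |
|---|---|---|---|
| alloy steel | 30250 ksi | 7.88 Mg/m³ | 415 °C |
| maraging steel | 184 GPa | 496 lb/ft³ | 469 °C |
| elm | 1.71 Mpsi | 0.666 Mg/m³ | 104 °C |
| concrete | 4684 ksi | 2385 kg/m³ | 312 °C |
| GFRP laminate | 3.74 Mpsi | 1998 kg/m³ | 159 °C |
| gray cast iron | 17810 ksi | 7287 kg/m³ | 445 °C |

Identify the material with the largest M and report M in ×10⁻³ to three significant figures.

Screen on constraints: max service T ≥ 364 °C. Survivors: alloy steel, maraging steel, gray cast iron.
After converting to SI:
  alloy steel: E = 208.6 GPa, ρ = 7880 kg/m³
  maraging steel: E = 184.0 GPa, ρ = 7945 kg/m³
  gray cast iron: E = 122.8 GPa, ρ = 7287 kg/m³
  alloy steel: M = 1.83×10⁻³
  maraging steel: M = 1.71×10⁻³
  gray cast iron: M = 1.52×10⁻³
The maximum is for alloy steel.

alloy steel, M = 1.83×10⁻³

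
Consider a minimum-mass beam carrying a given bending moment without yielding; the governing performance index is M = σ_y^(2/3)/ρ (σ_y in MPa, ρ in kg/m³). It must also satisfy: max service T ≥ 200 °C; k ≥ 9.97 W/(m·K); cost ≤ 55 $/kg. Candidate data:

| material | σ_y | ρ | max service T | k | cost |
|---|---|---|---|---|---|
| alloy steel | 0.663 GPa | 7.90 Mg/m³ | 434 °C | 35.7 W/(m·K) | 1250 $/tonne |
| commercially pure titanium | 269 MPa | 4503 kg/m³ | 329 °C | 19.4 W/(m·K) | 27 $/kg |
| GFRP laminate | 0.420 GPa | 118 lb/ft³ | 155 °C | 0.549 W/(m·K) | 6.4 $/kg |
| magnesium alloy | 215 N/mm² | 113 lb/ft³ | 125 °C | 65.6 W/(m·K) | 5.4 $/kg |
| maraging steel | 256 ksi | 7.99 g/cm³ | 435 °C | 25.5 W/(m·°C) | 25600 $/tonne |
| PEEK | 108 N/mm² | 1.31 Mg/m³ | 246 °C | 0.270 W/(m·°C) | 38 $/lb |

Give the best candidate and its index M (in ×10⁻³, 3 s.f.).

maraging steel, M = 18.3×10⁻³

Screen on constraints: max service T ≥ 200 °C; k ≥ 9.97 W/(m·K); cost ≤ 55 $/kg. Survivors: alloy steel, commercially pure titanium, maraging steel.
After converting to SI:
  alloy steel: σ_y = 663.0 MPa, ρ = 7900 kg/m³
  commercially pure titanium: σ_y = 269.0 MPa, ρ = 4503 kg/m³
  maraging steel: σ_y = 1765 MPa, ρ = 7990 kg/m³
  maraging steel: M = 18.3×10⁻³
  alloy steel: M = 9.62×10⁻³
  commercially pure titanium: M = 9.25×10⁻³
The maximum is for maraging steel.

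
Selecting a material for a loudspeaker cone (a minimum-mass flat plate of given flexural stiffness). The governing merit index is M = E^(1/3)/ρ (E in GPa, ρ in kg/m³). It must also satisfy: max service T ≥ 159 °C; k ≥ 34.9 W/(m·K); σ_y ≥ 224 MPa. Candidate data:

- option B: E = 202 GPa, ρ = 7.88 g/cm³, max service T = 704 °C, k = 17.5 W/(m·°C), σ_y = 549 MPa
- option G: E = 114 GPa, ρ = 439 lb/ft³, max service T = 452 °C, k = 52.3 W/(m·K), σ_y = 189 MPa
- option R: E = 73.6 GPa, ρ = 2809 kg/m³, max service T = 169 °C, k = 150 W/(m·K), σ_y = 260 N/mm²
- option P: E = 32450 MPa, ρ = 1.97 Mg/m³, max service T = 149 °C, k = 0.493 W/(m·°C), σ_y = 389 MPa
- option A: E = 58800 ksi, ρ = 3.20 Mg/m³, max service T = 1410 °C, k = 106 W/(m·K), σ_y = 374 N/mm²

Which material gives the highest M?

Screen on constraints: max service T ≥ 159 °C; k ≥ 34.9 W/(m·K); σ_y ≥ 224 MPa. Survivors: option R, option A.
Convert each candidate to consistent units, then evaluate M:
  option R: E = 73.60 GPa, ρ = 2809 kg/m³
  option A: E = 405.4 GPa, ρ = 3200 kg/m³
  option A: M = 2.31×10⁻³
  option R: M = 1.49×10⁻³
Highest index: option A.

option A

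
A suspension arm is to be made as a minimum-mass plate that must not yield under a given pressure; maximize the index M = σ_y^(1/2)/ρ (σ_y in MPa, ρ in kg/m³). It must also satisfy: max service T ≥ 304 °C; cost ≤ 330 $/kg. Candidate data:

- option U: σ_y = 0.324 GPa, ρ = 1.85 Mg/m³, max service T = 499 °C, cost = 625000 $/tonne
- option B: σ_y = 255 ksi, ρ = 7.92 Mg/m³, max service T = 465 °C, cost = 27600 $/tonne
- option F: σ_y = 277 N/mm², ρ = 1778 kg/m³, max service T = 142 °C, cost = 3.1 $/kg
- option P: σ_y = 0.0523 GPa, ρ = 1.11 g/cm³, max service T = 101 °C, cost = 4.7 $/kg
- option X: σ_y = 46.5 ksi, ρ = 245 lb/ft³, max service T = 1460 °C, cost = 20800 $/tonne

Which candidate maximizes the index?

option B

Screen on constraints: max service T ≥ 304 °C; cost ≤ 330 $/kg. Survivors: option B, option X.
In SI units:
  option B: σ_y = 1758 MPa, ρ = 7920 kg/m³
  option X: σ_y = 320.6 MPa, ρ = 3925 kg/m³
  option B: M = 5.29×10⁻³
  option X: M = 4.56×10⁻³
The maximum is for option B.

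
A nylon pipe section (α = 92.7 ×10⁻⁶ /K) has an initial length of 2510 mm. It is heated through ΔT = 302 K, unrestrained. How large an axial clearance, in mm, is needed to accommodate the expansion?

70.3 mm

ΔL = α·L₀·ΔT = 92.7×10⁻⁶ × 2510 mm × 302.0 K = 70.3 mm.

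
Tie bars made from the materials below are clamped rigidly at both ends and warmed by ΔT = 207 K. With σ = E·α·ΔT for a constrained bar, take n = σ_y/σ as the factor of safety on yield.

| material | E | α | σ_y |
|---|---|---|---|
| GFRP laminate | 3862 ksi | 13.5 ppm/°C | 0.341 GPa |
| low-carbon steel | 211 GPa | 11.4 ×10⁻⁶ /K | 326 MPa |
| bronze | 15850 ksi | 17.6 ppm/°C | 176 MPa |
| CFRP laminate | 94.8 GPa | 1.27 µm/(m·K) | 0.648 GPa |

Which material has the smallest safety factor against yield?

bronze

Converting E to GPa, α to ×10⁻⁶/K, σ_y to MPa, then σ and n for each:
  GFRP laminate: E = 26.63, α = 13.5, σ_y = 341.0 → σ = 74.4 MPa, n = 4.58
  low-carbon steel: E = 211.0, α = 11.4, σ_y = 326.0 → σ = 498 MPa, n = 0.655
  bronze: E = 109.3, α = 17.6, σ_y = 176.0 → σ = 398 MPa, n = 0.442
  CFRP laminate: E = 94.80, α = 1.27, σ_y = 648.0 → σ = 24.9 MPa, n = 26.0
Bronze has the lowest safety factor, n = 0.442.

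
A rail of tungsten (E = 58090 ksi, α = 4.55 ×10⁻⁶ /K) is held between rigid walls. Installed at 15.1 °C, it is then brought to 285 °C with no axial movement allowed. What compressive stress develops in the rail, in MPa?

492 MPa

E = 58090 ksi = 400.5 GPa.
ΔT = 269.9 K. Constrained thermal stress σ = E·α·ΔT = 400.5×10³ MPa × 4.55×10⁻⁶ × 269.9 = 492 MPa (compressive).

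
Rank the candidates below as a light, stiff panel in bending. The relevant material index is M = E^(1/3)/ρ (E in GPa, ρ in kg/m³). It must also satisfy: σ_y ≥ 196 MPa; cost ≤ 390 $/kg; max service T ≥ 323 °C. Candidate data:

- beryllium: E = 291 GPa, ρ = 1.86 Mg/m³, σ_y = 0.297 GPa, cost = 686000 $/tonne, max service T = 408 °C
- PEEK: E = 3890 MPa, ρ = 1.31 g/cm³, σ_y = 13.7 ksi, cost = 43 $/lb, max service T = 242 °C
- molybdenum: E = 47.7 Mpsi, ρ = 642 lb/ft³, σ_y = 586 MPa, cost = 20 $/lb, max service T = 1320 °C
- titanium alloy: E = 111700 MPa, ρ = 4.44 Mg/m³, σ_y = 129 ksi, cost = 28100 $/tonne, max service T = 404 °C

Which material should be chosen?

Screen on constraints: σ_y ≥ 196 MPa; cost ≤ 390 $/kg; max service T ≥ 323 °C. Survivors: molybdenum, titanium alloy.
Convert each candidate to consistent units, then evaluate M:
  molybdenum: E = 328.9 GPa, ρ = 10280 kg/m³
  titanium alloy: E = 111.7 GPa, ρ = 4440 kg/m³
  titanium alloy: M = 1.08×10⁻³
  molybdenum: M = 0.671×10⁻³
The maximum is for titanium alloy.

titanium alloy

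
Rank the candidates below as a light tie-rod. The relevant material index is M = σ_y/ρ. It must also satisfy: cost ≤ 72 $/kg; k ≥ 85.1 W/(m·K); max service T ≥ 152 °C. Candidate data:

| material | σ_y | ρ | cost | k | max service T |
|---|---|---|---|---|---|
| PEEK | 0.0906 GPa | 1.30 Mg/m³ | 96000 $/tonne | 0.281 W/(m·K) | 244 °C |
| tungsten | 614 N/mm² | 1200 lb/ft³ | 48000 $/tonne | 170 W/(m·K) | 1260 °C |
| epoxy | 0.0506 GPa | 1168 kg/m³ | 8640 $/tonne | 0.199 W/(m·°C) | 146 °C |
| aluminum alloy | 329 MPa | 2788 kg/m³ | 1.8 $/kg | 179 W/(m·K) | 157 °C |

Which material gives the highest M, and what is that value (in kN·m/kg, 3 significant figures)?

aluminum alloy, M = 118 kN·m/kg

Screen on constraints: cost ≤ 72 $/kg; k ≥ 85.1 W/(m·K); max service T ≥ 152 °C. Survivors: tungsten, aluminum alloy.
After converting to SI:
  tungsten: σ_y = 614.0 MPa, ρ = 19220 kg/m³
  aluminum alloy: σ_y = 329.0 MPa, ρ = 2788 kg/m³
  aluminum alloy: M = 118 kN·m/kg
  tungsten: M = 31.9 kN·m/kg
The maximum is for aluminum alloy.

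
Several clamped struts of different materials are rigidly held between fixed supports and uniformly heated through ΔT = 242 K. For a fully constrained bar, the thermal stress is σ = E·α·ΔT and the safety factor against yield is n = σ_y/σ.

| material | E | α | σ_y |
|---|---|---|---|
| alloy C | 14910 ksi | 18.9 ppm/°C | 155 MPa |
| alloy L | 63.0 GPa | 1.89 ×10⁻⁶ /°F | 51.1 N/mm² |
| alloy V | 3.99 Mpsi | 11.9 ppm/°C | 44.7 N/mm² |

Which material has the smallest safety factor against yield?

Converting E to GPa, α to ×10⁻⁶/K, σ_y to MPa, then σ and n for each:
  alloy C: E = 102.8, α = 18.9, σ_y = 155.0 → σ = 470 MPa, n = 0.330
  alloy L: E = 63.00, α = 3.40, σ_y = 51.10 → σ = 51.9 MPa, n = 0.985
  alloy V: E = 27.51, α = 11.9, σ_y = 44.70 → σ = 79.2 MPa, n = 0.564
The minimum is alloy C at n = 0.330.

alloy C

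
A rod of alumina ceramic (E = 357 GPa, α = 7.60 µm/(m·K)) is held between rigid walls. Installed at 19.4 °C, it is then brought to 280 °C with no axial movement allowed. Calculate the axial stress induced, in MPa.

ΔT = 260.6 K. Constrained thermal stress σ = E·α·ΔT = 357.0×10³ MPa × 7.60×10⁻⁶ × 260.6 = 707 MPa (compressive).

707 MPa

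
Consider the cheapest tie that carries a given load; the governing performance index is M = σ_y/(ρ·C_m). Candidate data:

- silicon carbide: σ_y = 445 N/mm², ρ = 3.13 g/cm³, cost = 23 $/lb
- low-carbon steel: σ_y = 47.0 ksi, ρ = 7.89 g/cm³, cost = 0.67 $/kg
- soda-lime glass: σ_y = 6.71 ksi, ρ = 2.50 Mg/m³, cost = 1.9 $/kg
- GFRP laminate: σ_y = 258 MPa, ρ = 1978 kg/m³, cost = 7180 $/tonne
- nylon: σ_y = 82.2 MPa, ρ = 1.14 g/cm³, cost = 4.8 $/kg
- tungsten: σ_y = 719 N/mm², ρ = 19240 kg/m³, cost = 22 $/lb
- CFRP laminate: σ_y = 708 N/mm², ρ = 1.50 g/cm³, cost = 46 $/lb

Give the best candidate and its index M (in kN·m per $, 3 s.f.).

Convert each candidate to consistent units, then evaluate M:
  silicon carbide: σ_y = 445.0 MPa, ρ = 3130 kg/m³, cost = 50.71 $/kg
  low-carbon steel: σ_y = 324.1 MPa, ρ = 7890 kg/m³, cost = 0.6700 $/kg
  soda-lime glass: σ_y = 46.26 MPa, ρ = 2500 kg/m³, cost = 1.900 $/kg
  GFRP laminate: σ_y = 258.0 MPa, ρ = 1978 kg/m³, cost = 7.180 $/kg
  nylon: σ_y = 82.20 MPa, ρ = 1140 kg/m³, cost = 4.800 $/kg
  tungsten: σ_y = 719.0 MPa, ρ = 19240 kg/m³, cost = 48.50 $/kg
  CFRP laminate: σ_y = 708.0 MPa, ρ = 1500 kg/m³, cost = 101.4 $/kg
  low-carbon steel: M = 61.3 kN·m per $
  GFRP laminate: M = 18.2 kN·m per $
  nylon: M = 15.0 kN·m per $
  soda-lime glass: M = 9.74 kN·m per $
  CFRP laminate: M = 4.65 kN·m per $
  silicon carbide: M = 2.80 kN·m per $
  tungsten: M = 0.771 kN·m per $
The maximum is for low-carbon steel.

low-carbon steel, M = 61.3 kN·m per $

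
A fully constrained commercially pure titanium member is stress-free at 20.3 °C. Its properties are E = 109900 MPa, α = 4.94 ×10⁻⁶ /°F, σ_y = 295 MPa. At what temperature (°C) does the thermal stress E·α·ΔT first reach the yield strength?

E = 109900 MPa = 109.9 GPa.
α = 4.94×10⁻⁶/°F × 9/5 = 8.89×10⁻⁶/K.
E·α·ΔT = 295.0 MPa ⇒ ΔT = 295.0 / (109.9×10³ × 8.89×10⁻⁶) = 301.9 K.
T = 20.3 + 301.9 = 322.2 °C.

322 °C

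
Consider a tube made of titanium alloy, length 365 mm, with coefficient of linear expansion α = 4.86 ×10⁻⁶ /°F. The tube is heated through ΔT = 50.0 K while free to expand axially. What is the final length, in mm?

Convert α: 4.86×10⁻⁶/°F × (9/5) = 8.75×10⁻⁶/K.
ΔL = α·L₀·ΔT = 8.75×10⁻⁶ × 365 mm × 50.00 K = 0.160 mm.
L = L₀ + ΔL = 365 + 0.160 = 365.16 mm.

365.16 mm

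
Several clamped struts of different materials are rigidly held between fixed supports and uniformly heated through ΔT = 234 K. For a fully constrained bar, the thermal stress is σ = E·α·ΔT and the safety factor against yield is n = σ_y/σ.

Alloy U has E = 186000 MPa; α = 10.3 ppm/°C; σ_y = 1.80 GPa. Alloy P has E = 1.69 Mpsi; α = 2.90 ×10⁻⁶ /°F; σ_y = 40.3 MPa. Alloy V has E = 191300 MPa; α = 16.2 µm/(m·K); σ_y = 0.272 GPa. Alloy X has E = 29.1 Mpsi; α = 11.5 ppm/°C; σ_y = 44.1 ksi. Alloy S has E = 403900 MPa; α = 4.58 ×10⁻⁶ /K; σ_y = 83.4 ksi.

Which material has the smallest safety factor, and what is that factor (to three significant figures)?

Converting E to GPa, α to ×10⁻⁶/K, σ_y to MPa, then σ and n for each:
  alloy U: E = 186.0, α = 10.3, σ_y = 1800 → σ = 448 MPa, n = 4.02
  alloy P: E = 11.65, α = 5.22, σ_y = 40.30 → σ = 14.2 MPa, n = 2.83
  alloy V: E = 191.3, α = 16.2, σ_y = 272.0 → σ = 725 MPa, n = 0.375
  alloy X: E = 200.6, α = 11.5, σ_y = 304.1 → σ = 540 MPa, n = 0.563
  alloy S: E = 403.9, α = 4.58, σ_y = 575.0 → σ = 433 MPa, n = 1.33
The minimum is alloy V at n = 0.375.

alloy V, n = 0.375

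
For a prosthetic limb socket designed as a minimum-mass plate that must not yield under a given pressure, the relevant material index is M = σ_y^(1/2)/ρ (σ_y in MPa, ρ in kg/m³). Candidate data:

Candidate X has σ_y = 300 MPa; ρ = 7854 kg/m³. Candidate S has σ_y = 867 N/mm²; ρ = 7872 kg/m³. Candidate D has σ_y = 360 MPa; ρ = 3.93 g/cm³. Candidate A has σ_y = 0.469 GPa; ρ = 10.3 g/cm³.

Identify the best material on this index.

candidate D

After converting to SI:
  candidate X: σ_y = 300.0 MPa, ρ = 7854 kg/m³
  candidate S: σ_y = 867.0 MPa, ρ = 7872 kg/m³
  candidate D: σ_y = 360.0 MPa, ρ = 3930 kg/m³
  candidate A: σ_y = 469.0 MPa, ρ = 10300 kg/m³
  candidate D: M = 4.83×10⁻³
  candidate S: M = 3.74×10⁻³
  candidate X: M = 2.21×10⁻³
  candidate A: M = 2.10×10⁻³
Candidate D ranks first.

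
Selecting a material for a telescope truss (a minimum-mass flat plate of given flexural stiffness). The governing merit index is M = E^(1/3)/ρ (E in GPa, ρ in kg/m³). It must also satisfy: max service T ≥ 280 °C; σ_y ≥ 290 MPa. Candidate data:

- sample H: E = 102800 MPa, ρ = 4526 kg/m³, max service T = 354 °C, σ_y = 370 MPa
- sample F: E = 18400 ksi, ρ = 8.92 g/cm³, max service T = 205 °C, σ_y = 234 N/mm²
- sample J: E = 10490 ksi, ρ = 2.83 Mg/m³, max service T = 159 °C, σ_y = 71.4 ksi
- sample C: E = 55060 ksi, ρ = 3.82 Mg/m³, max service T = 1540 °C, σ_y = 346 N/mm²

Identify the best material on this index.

Screen on constraints: max service T ≥ 280 °C; σ_y ≥ 290 MPa. Survivors: sample H, sample C.
Putting every candidate on a common basis:
  sample H: E = 102.8 GPa, ρ = 4526 kg/m³
  sample C: E = 379.6 GPa, ρ = 3820 kg/m³
  sample C: M = 1.90×10⁻³
  sample H: M = 1.04×10⁻³
Sample C ranks first.

sample C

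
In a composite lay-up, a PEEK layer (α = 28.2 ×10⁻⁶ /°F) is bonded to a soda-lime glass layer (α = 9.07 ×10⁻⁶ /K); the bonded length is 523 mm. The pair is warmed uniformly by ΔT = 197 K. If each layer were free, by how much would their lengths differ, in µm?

PEEK: α = 28.2×10⁻⁶/°F × 9/5 = 50.8×10⁻⁶/K.
Δα = |50.8 − 9.07|×10⁻⁶/K = 41.7×10⁻⁶/K.
ΔL_mismatch = Δα·L·ΔT = 41.7×10⁻⁶ × 523.0 mm × 197.0 K = 4300 µm.

4300 µm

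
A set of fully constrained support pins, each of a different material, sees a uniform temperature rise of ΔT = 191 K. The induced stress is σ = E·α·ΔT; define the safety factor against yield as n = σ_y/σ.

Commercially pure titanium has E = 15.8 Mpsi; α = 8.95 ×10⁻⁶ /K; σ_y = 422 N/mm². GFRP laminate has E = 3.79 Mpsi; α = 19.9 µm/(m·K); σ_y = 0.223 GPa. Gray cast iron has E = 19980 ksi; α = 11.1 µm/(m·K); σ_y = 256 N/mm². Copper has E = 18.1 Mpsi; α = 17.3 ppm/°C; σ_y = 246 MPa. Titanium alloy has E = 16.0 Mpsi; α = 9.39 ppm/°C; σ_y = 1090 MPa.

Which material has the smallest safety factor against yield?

Per material, after unit conversion:
  commercially pure titanium: E = 108.9, α = 8.95, σ_y = 422.0 → σ = 186 MPa, n = 2.27
  GFRP laminate: E = 26.13, α = 19.9, σ_y = 223.0 → σ = 99.3 MPa, n = 2.25
  gray cast iron: E = 137.8, α = 11.1, σ_y = 256.0 → σ = 292 MPa, n = 0.877
  copper: E = 124.8, α = 17.3, σ_y = 246.0 → σ = 412 MPa, n = 0.597
  titanium alloy: E = 110.3, α = 9.39, σ_y = 1090 → σ = 198 MPa, n = 5.51
The minimum is copper at n = 0.597.

copper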